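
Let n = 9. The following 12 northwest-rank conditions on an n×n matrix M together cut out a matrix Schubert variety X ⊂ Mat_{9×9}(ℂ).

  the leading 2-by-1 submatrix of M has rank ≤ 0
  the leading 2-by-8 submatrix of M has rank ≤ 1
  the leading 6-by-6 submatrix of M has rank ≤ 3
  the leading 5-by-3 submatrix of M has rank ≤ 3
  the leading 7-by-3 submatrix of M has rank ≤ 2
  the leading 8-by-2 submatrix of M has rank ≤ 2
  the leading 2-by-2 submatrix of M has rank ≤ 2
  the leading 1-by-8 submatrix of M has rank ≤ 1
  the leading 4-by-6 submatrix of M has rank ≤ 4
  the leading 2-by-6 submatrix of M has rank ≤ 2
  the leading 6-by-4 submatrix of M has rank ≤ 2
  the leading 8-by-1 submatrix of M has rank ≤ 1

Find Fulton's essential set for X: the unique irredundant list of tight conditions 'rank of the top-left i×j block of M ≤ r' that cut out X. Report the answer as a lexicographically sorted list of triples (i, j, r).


The tightest implied rank at each (i,j), from the 12 conditions:

  R[1]: 0  1  1  1  1  1  1  1  1
  R[2]: 0  1  1  1  1  1  1  1  2
  R[3]: 1  2  2  2  2  2  2  2  3
  R[4]: 1  2  2  2  3  3  3  3  4
  R[5]: 1  2  2  2  3  3  4  4  5
  R[6]: 1  2  2  2  3  3  4  5  6
  R[7]: 1  2  2  3  4  4  5  6  7
  R[8]: 1  2  3  4  5  5  6  7  8
  R[9]: 1  2  3  4  5  6  7  8  9

second differences of R give the permutation w = (2, 9, 1, 5, 7, 8, 4, 3, 6).

ℓ(w)=17; the 5 essential cells (i,j,r):

[(2, 1, 0), (2, 8, 1), (6, 4, 2), (6, 6, 3), (7, 3, 2)]


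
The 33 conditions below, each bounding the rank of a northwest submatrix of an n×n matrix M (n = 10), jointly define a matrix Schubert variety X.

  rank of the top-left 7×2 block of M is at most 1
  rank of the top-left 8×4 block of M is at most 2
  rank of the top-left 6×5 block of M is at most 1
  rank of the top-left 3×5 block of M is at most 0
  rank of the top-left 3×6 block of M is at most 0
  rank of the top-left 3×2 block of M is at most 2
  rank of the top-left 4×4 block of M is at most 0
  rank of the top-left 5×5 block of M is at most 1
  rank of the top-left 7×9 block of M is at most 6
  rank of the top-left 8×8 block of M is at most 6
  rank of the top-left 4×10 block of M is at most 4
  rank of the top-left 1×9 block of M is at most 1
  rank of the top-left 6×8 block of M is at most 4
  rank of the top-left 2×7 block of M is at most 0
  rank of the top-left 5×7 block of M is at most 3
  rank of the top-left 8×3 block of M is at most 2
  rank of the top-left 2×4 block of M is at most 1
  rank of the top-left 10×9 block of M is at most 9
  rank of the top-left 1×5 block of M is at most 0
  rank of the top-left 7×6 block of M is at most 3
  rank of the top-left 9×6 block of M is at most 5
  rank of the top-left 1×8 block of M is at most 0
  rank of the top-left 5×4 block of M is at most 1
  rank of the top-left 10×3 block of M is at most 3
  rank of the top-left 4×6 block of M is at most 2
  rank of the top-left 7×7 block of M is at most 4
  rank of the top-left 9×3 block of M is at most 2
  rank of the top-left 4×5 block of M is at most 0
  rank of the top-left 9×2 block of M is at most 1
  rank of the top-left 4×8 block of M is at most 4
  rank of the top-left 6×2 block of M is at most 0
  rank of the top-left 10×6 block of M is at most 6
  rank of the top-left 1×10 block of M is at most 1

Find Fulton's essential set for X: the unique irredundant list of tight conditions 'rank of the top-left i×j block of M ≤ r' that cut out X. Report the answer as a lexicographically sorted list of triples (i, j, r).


The tightest implied rank at each (i,j), from the 33 conditions:

  R[1]: 0 | 0 | 0 | 0 | 0 | 0 | 0 | 0 | 1 | 1
  R[2]: 0 | 0 | 0 | 0 | 0 | 0 | 0 | 1 | 2 | 2
  R[3]: 0 | 0 | 0 | 0 | 0 | 0 | 1 | 2 | 3 | 3
  R[4]: 0 | 0 | 0 | 0 | 0 | 1 | 2 | 3 | 4 | 4
  R[5]: 0 | 0 | 1 | 1 | 1 | 2 | 3 | 4 | 5 | 5
  R[6]: 0 | 0 | 1 | 1 | 1 | 2 | 3 | 4 | 5 | 6
  R[7]: 1 | 1 | 2 | 2 | 2 | 3 | 4 | 5 | 6 | 7
  R[8]: 1 | 1 | 2 | 2 | 3 | 4 | 5 | 6 | 7 | 8
  R[9]: 1 | 1 | 2 | 3 | 4 | 5 | 6 | 7 | 8 | 9
  R[10]: 1 | 2 | 3 | 4 | 5 | 6 | 7 | 8 | 9 | 10

reading off 1-entries of Δ²R: w = (9, 8, 7, 6, 3, 10, 1, 5, 4, 2).

D(w) has 35 cells with 8 SE-corners; essential set:

[(1, 8, 0), (2, 7, 0), (3, 6, 0), (4, 5, 0), (6, 2, 0), (6, 5, 1), (8, 4, 2), (9, 2, 1)]


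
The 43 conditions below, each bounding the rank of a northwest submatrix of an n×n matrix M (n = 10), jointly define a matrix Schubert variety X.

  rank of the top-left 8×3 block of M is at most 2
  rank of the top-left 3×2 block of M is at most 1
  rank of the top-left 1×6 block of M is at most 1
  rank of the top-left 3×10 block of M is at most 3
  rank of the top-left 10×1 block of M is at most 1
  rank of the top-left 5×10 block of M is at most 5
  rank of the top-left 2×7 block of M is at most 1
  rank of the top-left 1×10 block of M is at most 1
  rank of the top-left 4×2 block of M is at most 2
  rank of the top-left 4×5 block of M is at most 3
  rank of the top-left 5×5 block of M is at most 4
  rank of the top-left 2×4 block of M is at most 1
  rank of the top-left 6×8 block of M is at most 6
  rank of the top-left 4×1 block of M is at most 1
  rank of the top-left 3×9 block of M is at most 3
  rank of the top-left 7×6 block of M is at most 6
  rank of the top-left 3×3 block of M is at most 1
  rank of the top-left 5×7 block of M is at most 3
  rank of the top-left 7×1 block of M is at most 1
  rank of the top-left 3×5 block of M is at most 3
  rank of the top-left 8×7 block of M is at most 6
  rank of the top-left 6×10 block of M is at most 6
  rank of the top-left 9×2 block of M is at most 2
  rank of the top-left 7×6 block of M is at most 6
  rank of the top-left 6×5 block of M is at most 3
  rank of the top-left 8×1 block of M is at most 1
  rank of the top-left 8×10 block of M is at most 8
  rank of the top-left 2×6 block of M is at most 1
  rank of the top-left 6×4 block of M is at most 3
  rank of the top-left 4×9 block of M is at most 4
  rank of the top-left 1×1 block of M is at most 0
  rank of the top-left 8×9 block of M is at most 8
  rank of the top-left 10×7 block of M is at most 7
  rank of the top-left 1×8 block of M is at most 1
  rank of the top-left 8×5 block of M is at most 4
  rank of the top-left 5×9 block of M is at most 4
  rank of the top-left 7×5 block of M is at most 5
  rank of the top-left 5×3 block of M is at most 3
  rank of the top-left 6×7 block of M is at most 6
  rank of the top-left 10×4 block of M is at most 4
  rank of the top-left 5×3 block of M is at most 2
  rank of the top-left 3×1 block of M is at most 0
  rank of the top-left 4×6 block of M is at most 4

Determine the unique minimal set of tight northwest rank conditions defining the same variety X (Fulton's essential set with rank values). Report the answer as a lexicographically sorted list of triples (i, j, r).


The tightest implied rank at each (i,j), from the 43 conditions:

  0, 1, 1, 1, 1, 1, 1, 1, 1, 1
  0, 1, 1, 1, 1, 1, 1, 2, 2, 2
  0, 1, 1, 2, 2, 2, 2, 3, 3, 3
  1, 2, 2, 3, 3, 3, 3, 4, 4, 4
  1, 2, 2, 3, 3, 3, 3, 4, 4, 5
  1, 2, 2, 3, 3, 4, 4, 5, 5, 6
  1, 2, 2, 3, 4, 5, 5, 6, 6, 7
  1, 2, 2, 3, 4, 5, 6, 7, 7, 8
  1, 2, 3, 4, 5, 6, 7, 8, 8, 9
  1, 2, 3, 4, 5, 6, 7, 8, 9, 10

hence w(1..10) = (2, 8, 4, 1, 10, 6, 5, 7, 3, 9).

ℓ(w)=18; the 7 essential cells (i,j,r):

[(2, 7, 1), (3, 1, 0), (3, 3, 1), (5, 7, 3), (5, 9, 4), (6, 5, 3), (8, 3, 2)]


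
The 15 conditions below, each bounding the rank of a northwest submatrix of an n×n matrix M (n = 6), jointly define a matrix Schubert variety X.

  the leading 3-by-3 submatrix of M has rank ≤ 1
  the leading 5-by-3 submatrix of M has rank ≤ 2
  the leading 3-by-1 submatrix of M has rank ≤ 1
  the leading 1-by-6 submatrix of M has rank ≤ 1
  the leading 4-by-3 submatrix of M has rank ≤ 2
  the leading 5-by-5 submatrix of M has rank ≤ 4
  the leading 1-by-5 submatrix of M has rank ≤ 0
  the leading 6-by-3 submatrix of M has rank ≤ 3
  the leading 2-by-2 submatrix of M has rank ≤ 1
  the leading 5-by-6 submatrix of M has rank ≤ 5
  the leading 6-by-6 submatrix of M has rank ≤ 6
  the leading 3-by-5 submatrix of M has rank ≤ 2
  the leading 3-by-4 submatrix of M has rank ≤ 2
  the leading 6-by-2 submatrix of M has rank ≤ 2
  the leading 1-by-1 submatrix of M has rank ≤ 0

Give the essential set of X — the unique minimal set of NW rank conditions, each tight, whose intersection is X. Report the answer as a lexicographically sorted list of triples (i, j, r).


Reconstructing r_w from the 15 given conditions:

  row 1: 0, 0, 0, 0, 0, 1
  row 2: 1, 1, 1, 1, 1, 2
  row 3: 1, 1, 1, 2, 2, 3
  row 4: 1, 2, 2, 3, 3, 4
  row 5: 1, 2, 2, 3, 4, 5
  row 6: 1, 2, 3, 4, 5, 6

second differences of R give the permutation w = (6, 1, 4, 2, 5, 3).

ℓ(w)=8; the 3 essential cells (i,j,r):

[(1, 5, 0), (3, 3, 1), (5, 3, 2)]


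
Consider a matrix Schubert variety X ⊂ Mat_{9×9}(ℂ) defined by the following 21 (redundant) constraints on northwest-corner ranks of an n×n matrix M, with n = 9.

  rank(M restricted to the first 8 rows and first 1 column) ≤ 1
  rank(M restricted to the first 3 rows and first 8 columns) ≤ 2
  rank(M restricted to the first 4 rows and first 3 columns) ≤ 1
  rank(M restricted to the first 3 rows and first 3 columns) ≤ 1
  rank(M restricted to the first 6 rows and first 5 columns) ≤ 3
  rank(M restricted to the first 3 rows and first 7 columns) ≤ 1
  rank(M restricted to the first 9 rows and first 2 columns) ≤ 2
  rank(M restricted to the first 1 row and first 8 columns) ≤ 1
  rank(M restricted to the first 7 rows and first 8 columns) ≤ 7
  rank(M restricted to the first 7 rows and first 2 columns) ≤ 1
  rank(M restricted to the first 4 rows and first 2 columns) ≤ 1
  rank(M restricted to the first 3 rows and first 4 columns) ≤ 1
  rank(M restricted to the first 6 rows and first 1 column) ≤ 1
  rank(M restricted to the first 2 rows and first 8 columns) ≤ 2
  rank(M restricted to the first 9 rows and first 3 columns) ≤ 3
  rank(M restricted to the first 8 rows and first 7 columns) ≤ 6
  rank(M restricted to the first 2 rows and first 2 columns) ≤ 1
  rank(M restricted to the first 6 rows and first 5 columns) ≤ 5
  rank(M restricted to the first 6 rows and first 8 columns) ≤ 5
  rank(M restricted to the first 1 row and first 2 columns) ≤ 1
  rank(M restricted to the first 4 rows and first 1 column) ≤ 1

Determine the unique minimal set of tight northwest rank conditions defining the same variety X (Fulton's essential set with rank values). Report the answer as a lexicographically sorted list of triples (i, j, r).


Reconstructing r_w from the 21 given conditions:

  1  1  1  1  1  1  1  1  1
  1  1  1  1  1  1  1  2  2
  1  1  1  1  1  1  1  2  3
  1  1  1  2  2  2  2  3  4
  1  1  2  3  3  3  3  4  5
  1  1  2  3  3  4  4  5  6
  1  1  2  3  4  5  5  6  7
  1  2  3  4  5  6  6  7  8
  1  2  3  4  5  6  7  8  9

giving w = (1, 8, 9, 4, 3, 6, 5, 2, 7) via Δ²R.

ℓ(w)=18; the 4 essential cells (i,j,r):

[(3, 7, 1), (4, 3, 1), (6, 5, 3), (7, 2, 1)]


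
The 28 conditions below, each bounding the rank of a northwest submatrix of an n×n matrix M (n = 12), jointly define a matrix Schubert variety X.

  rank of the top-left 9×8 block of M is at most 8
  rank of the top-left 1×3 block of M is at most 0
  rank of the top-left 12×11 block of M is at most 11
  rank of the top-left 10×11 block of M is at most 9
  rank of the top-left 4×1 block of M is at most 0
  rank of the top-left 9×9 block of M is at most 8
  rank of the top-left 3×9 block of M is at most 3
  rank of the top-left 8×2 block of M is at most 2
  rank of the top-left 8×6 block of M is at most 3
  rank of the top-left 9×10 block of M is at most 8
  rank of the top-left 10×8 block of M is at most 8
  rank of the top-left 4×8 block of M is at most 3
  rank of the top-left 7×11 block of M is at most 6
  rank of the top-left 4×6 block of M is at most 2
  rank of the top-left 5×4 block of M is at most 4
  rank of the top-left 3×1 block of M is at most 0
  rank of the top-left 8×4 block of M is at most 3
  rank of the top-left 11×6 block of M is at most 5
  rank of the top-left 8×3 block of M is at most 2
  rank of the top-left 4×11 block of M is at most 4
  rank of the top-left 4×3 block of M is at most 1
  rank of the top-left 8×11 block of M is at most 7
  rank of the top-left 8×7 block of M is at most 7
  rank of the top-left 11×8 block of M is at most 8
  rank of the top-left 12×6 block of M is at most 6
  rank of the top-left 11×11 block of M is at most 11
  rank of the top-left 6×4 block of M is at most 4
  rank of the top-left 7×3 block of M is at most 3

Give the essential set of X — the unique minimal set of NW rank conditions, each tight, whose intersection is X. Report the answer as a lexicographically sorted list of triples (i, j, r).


Propagating the 28 rank bounds to every northwest block:

  row 1: 0, 0, 0, 1, 1, 1, 1, 1, 1, 1, 1, 1
  row 2: 0, 1, 1, 2, 2, 2, 2, 2, 2, 2, 2, 2
  row 3: 0, 1, 1, 2, 2, 2, 3, 3, 3, 3, 3, 3
  row 4: 0, 1, 1, 2, 2, 2, 3, 3, 4, 4, 4, 4
  row 5: 1, 2, 2, 3, 3, 3, 4, 4, 5, 5, 5, 5
  row 6: 1, 2, 2, 3, 3, 3, 4, 5, 6, 6, 6, 6
  row 7: 1, 2, 2, 3, 3, 3, 4, 5, 6, 6, 6, 7
  row 8: 1, 2, 2, 3, 3, 3, 4, 5, 6, 7, 7, 8
  row 9: 1, 2, 3, 4, 4, 4, 5, 6, 7, 8, 8, 9
  row 10: 1, 2, 3, 4, 5, 5, 6, 7, 8, 9, 9, 10
  row 11: 1, 2, 3, 4, 5, 5, 6, 7, 8, 9, 10, 11
  row 12: 1, 2, 3, 4, 5, 6, 7, 8, 9, 10, 11, 12

hence w(1..12) = (4, 2, 7, 9, 1, 8, 12, 10, 3, 5, 11, 6).

ℓ(w)=25; the 9 essential cells (i,j,r):

[(1, 3, 0), (4, 1, 0), (4, 3, 1), (4, 6, 2), (4, 8, 3), (7, 11, 6), (8, 3, 2), (8, 6, 3), (11, 6, 5)]


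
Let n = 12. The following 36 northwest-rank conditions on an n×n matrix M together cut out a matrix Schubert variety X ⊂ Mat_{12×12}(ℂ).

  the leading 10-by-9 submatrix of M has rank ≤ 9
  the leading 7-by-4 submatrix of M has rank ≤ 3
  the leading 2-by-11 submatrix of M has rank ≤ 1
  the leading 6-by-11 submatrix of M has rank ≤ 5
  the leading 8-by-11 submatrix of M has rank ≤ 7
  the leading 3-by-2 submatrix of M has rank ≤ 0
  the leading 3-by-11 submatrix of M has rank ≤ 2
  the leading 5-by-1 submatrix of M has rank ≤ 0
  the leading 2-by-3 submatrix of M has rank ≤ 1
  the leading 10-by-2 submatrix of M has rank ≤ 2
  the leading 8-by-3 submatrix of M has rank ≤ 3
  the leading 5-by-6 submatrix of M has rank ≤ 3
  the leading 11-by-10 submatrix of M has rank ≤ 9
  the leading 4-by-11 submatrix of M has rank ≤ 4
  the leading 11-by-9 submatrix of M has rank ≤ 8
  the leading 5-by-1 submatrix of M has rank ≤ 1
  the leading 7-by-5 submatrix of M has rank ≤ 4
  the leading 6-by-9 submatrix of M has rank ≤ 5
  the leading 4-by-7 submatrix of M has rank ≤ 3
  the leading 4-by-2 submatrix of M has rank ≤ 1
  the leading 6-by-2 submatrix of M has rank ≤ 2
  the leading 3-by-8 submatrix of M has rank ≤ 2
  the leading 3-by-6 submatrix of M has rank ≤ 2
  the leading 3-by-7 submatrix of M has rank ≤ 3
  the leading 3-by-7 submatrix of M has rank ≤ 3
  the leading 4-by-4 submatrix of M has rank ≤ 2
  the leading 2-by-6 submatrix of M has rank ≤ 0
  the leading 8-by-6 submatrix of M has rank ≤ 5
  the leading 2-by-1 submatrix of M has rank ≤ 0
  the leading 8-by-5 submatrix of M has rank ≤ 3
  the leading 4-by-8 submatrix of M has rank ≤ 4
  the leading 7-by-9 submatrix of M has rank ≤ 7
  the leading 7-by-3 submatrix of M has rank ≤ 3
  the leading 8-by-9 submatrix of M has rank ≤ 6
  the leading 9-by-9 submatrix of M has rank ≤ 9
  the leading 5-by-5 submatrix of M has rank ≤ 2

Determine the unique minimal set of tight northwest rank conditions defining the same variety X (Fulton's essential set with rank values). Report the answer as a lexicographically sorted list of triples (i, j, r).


Propagating the 36 rank bounds to every northwest block:

  R[1]: 0, 0, 0, 0, 0, 0, 1, 1, 1, 1, 1, 1
  R[2]: 0, 0, 0, 0, 0, 0, 1, 1, 1, 1, 1, 2
  R[3]: 0, 0, 1, 1, 1, 1, 2, 2, 2, 2, 2, 3
  R[4]: 0, 1, 2, 2, 2, 2, 3, 3, 3, 3, 3, 4
  R[5]: 0, 1, 2, 2, 2, 3, 4, 4, 4, 4, 4, 5
  R[6]: 1, 2, 3, 3, 3, 4, 5, 5, 5, 5, 5, 6
  R[7]: 1, 2, 3, 3, 3, 4, 5, 6, 6, 6, 6, 7
  R[8]: 1, 2, 3, 3, 3, 4, 5, 6, 6, 7, 7, 8
  R[9]: 1, 2, 3, 4, 4, 5, 6, 7, 7, 8, 8, 9
  R[10]: 1, 2, 3, 4, 5, 6, 7, 8, 8, 9, 9, 10
  R[11]: 1, 2, 3, 4, 5, 6, 7, 8, 8, 9, 10, 11
  R[12]: 1, 2, 3, 4, 5, 6, 7, 8, 9, 10, 11, 12

second differences of R give the permutation w = (7, 12, 3, 2, 6, 1, 8, 10, 4, 5, 11, 9).

ℓ(w)=28; the 8 essential cells (i,j,r):

[(2, 6, 0), (2, 11, 1), (3, 2, 0), (5, 1, 0), (5, 5, 2), (8, 5, 3), (8, 9, 6), (11, 9, 8)]


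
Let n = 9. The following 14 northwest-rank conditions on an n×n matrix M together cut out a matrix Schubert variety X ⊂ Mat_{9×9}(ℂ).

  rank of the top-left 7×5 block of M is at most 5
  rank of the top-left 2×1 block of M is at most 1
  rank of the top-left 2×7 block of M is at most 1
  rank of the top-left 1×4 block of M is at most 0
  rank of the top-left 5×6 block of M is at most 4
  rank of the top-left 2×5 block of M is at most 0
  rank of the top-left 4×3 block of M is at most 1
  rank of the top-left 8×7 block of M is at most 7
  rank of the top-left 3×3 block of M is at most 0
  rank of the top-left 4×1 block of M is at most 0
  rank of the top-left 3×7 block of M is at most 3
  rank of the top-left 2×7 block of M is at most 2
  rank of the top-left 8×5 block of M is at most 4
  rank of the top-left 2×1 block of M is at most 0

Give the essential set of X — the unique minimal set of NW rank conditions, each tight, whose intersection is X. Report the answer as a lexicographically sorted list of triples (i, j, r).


Computing R[i][j] = min implied NW-rank bound (n=9, 14 conditions):

  0  0  0  0  0  1  1  1  1
  0  0  0  0  0  1  1  2  2
  0  0  0  1  1  2  2  3  3
  0  1  1  2  2  3  3  4  4
  1  2  2  3  3  4  4  5  5
  1  2  3  4  4  5  5  6  6
  1  2  3  4  4  5  6  7  7
  1  2  3  4  4  5  6  7  8
  1  2  3  4  5  6  7  8  9

reading off 1-entries of Δ²R: w = (6, 8, 4, 2, 1, 3, 7, 9, 5).

|D(w)|=17, |Ess(w)|=5:

[(2, 5, 0), (2, 7, 1), (3, 3, 0), (4, 1, 0), (8, 5, 4)]


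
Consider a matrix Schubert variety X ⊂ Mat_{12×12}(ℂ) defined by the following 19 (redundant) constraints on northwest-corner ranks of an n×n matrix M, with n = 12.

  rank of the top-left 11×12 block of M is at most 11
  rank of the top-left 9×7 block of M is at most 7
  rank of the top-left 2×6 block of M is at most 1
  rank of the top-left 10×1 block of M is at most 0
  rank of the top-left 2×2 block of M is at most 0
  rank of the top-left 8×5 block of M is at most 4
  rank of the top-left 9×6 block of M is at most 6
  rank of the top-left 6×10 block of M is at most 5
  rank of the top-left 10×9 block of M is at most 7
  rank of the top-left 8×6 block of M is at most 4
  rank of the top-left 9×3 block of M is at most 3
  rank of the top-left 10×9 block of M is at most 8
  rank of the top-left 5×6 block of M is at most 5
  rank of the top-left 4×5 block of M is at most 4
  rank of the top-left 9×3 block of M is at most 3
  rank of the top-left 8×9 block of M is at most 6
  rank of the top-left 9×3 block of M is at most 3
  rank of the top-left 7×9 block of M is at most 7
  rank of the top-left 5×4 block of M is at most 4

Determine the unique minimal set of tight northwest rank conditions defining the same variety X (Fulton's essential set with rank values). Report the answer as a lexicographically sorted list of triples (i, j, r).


Rank table r_w(12×12) implied by the 19 constraints:

  R[1]: 0, 0, 1, 1, 1, 1, 1, 1, 1, 1, 1, 1
  R[2]: 0, 0, 1, 1, 1, 1, 2, 2, 2, 2, 2, 2
  R[3]: 0, 1, 2, 2, 2, 2, 3, 3, 3, 3, 3, 3
  R[4]: 0, 1, 2, 3, 3, 3, 4, 4, 4, 4, 4, 4
  R[5]: 0, 1, 2, 3, 4, 4, 5, 5, 5, 5, 5, 5
  R[6]: 0, 1, 2, 3, 4, 4, 5, 5, 5, 5, 6, 6
  R[7]: 0, 1, 2, 3, 4, 4, 5, 6, 6, 6, 7, 7
  R[8]: 0, 1, 2, 3, 4, 4, 5, 6, 6, 7, 8, 8
  R[9]: 0, 1, 2, 3, 4, 5, 6, 7, 7, 8, 9, 9
  R[10]: 0, 1, 2, 3, 4, 5, 6, 7, 7, 8, 9, 10
  R[11]: 1, 2, 3, 4, 5, 6, 7, 8, 8, 9, 10, 11
  R[12]: 1, 2, 3, 4, 5, 6, 7, 8, 9, 10, 11, 12

giving w = (3, 7, 2, 4, 5, 11, 8, 10, 6, 12, 1, 9) via Δ²R.

7 SE-corners of the 23-cell Rothe diagram give Ess(w):

[(2, 2, 0), (2, 6, 1), (6, 10, 5), (8, 6, 4), (8, 9, 6), (10, 1, 0), (10, 9, 7)]


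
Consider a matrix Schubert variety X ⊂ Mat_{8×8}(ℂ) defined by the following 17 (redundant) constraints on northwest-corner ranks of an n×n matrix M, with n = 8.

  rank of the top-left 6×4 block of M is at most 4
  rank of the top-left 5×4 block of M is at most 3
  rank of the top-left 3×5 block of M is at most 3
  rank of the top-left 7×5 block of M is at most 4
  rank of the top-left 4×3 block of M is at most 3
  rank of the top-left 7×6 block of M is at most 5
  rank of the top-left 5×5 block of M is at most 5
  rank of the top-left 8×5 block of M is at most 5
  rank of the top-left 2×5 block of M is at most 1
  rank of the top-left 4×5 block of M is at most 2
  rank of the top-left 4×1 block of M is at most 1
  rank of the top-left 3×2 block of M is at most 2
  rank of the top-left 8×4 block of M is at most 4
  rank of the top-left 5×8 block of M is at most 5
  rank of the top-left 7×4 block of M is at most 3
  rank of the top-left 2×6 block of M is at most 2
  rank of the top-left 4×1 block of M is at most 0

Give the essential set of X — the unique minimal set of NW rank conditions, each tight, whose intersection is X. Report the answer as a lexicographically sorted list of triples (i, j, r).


The tightest implied rank at each (i,j), from the 17 conditions:

  i=1: 0 1 1 1 1 1 1 1
  i=2: 0 1 1 1 1 2 2 2
  i=3: 0 1 2 2 2 3 3 3
  i=4: 0 1 2 2 2 3 4 4
  i=5: 1 2 3 3 3 4 5 5
  i=6: 1 2 3 3 4 5 6 6
  i=7: 1 2 3 3 4 5 6 7
  i=8: 1 2 3 4 5 6 7 8

reading off 1-entries of Δ²R: w = (2, 6, 3, 7, 1, 5, 8, 4).

Fulton essential set (4 of the 11 Rothe cells):

[(2, 5, 1), (4, 1, 0), (4, 5, 2), (7, 4, 3)]


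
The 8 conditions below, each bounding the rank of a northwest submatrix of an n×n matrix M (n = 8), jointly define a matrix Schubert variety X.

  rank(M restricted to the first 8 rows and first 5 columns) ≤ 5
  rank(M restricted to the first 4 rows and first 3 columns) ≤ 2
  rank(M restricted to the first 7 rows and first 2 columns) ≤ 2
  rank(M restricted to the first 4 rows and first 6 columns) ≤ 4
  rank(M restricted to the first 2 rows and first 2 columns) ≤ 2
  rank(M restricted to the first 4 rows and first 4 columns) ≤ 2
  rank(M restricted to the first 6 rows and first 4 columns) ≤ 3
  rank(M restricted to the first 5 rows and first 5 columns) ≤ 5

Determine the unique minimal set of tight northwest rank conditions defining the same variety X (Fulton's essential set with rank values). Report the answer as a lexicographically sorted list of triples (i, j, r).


The tightest implied rank at each (i,j), from the 8 conditions:

  i=1: 1 | 1 | 1 | 1 | 1 | 1 | 1 | 1
  i=2: 1 | 2 | 2 | 2 | 2 | 2 | 2 | 2
  i=3: 1 | 2 | 2 | 2 | 3 | 3 | 3 | 3
  i=4: 1 | 2 | 2 | 2 | 3 | 4 | 4 | 4
  i=5: 1 | 2 | 3 | 3 | 4 | 5 | 5 | 5
  i=6: 1 | 2 | 3 | 3 | 4 | 5 | 6 | 6
  i=7: 1 | 2 | 3 | 4 | 5 | 6 | 7 | 7
  i=8: 1 | 2 | 3 | 4 | 5 | 6 | 7 | 8

so w = (1, 2, 5, 6, 3, 7, 4, 8).

2 SE-corners of the 5-cell Rothe diagram give Ess(w):

[(4, 4, 2), (6, 4, 3)]


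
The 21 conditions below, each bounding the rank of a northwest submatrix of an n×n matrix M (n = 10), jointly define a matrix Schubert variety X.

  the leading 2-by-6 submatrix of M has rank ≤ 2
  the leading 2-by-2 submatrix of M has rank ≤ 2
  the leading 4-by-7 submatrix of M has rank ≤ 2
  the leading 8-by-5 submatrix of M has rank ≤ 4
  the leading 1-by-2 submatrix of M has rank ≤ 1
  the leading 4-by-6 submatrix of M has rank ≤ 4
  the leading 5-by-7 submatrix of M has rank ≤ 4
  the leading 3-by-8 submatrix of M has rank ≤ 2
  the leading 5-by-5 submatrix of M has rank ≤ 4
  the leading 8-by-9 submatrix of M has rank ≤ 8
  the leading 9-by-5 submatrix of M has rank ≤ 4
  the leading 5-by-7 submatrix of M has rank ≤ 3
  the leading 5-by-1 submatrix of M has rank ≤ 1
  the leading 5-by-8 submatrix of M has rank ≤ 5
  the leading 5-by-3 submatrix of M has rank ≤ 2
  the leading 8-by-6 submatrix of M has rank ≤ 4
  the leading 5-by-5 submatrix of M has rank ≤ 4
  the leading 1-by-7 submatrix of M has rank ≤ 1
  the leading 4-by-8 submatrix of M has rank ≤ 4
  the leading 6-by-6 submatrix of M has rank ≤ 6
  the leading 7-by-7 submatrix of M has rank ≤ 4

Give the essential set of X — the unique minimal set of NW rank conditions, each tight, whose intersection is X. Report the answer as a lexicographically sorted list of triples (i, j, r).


Computing R[i][j] = min implied NW-rank bound (n=10, 21 conditions):

  i=1: 1  1  1  1  1  1  1  1  1  1
  i=2: 1  2  2  2  2  2  2  2  2  2
  i=3: 1  2  2  2  2  2  2  2  3  3
  i=4: 1  2  2  2  2  2  2  3  4  4
  i=5: 1  2  2  3  3  3  3  4  5  5
  i=6: 1  2  3  4  4  4  4  5  6  6
  i=7: 1  2  3  4  4  4  4  5  6  7
  i=8: 1  2  3  4  4  4  5  6  7  8
  i=9: 1  2  3  4  4  5  6  7  8  9
  i=10: 1  2  3  4  5  6  7  8  9  10

giving w = (1, 2, 9, 8, 4, 3, 10, 7, 6, 5) via Δ²R.

ℓ(w)=18; the 6 essential cells (i,j,r):

[(3, 8, 2), (4, 7, 2), (5, 3, 2), (7, 7, 4), (8, 6, 4), (9, 5, 4)]


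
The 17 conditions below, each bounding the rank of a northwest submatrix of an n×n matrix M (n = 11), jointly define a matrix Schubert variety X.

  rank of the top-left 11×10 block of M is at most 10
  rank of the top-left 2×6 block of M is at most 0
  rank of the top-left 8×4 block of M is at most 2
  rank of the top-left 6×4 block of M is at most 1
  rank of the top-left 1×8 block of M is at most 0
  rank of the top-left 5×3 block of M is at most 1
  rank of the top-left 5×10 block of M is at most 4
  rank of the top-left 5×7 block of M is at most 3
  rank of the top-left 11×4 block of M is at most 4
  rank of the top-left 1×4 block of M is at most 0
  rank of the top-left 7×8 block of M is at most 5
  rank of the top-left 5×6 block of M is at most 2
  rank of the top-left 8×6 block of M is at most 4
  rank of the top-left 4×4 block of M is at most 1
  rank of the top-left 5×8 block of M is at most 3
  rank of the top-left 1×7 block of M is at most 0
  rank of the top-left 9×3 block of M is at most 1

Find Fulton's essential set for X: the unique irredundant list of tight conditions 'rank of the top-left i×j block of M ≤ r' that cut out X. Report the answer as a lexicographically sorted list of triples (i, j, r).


Propagating the 17 rank bounds to every northwest block:

  row 1: 0, 0, 0, 0, 0, 0, 0, 0, 1, 1, 1
  row 2: 0, 0, 0, 0, 0, 0, 1, 1, 2, 2, 2
  row 3: 1, 1, 1, 1, 1, 1, 2, 2, 3, 3, 3
  row 4: 1, 1, 1, 1, 2, 2, 3, 3, 4, 4, 4
  row 5: 1, 1, 1, 1, 2, 2, 3, 3, 4, 4, 5
  row 6: 1, 1, 1, 1, 2, 3, 4, 4, 5, 5, 6
  row 7: 1, 1, 1, 2, 3, 4, 5, 5, 6, 6, 7
  row 8: 1, 1, 1, 2, 3, 4, 5, 6, 7, 7, 8
  row 9: 1, 1, 1, 2, 3, 4, 5, 6, 7, 8, 9
  row 10: 1, 2, 2, 3, 4, 5, 6, 7, 8, 9, 10
  row 11: 1, 2, 3, 4, 5, 6, 7, 8, 9, 10, 11

the unique w with this rank table is (9, 7, 1, 5, 11, 6, 4, 8, 10, 2, 3).

Fulton essential set (7 of the 32 Rothe cells):

[(1, 8, 0), (2, 6, 0), (5, 6, 2), (5, 8, 3), (5, 10, 4), (6, 4, 1), (9, 3, 1)]


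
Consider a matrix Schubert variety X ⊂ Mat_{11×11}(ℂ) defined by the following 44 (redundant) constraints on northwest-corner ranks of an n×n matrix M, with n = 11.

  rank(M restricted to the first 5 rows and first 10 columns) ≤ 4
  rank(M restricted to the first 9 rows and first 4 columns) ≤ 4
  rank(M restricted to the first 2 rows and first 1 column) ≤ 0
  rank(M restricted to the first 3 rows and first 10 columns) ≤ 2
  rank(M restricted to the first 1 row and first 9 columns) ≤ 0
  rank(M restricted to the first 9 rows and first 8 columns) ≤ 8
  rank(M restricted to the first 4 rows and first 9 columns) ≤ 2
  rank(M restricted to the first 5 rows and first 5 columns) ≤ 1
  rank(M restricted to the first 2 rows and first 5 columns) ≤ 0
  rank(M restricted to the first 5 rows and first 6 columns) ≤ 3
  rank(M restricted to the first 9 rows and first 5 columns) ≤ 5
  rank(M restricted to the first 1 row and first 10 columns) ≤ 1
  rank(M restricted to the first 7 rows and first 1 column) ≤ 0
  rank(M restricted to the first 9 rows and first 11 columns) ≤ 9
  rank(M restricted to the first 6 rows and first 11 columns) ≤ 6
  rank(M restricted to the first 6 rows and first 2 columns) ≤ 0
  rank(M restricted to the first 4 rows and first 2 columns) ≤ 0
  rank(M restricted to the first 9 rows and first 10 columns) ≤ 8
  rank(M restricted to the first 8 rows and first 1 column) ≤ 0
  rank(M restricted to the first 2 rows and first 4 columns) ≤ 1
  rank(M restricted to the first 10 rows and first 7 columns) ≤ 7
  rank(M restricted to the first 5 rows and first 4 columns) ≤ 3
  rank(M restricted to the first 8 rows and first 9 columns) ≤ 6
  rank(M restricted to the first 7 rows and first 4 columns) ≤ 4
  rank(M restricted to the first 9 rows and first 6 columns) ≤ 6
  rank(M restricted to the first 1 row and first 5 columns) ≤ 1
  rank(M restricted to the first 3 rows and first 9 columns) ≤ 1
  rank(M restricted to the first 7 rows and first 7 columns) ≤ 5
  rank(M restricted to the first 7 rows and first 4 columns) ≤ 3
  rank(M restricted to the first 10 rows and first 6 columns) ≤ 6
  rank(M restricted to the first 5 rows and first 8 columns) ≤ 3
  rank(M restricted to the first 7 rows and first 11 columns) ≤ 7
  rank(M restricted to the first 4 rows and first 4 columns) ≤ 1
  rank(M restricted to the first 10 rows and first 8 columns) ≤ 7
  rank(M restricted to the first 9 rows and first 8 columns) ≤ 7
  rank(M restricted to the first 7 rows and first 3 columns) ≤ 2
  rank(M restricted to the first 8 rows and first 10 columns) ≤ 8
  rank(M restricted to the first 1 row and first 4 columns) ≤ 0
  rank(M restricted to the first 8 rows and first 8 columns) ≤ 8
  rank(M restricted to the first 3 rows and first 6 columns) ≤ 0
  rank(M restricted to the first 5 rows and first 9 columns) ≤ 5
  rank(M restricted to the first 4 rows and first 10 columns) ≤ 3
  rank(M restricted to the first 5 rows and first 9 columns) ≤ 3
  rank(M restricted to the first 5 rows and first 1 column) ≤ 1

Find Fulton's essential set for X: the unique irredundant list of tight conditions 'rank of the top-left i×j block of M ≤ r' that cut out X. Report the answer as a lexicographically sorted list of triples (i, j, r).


Computing R[i][j] = min implied NW-rank bound (n=11, 44 conditions):

  0 | 0 | 0 | 0 | 0 | 0 | 0 | 0 | 0 | 1 | 1
  0 | 0 | 0 | 0 | 0 | 0 | 1 | 1 | 1 | 2 | 2
  0 | 0 | 0 | 0 | 0 | 0 | 1 | 1 | 1 | 2 | 3
  0 | 0 | 1 | 1 | 1 | 1 | 2 | 2 | 2 | 3 | 4
  0 | 0 | 1 | 1 | 1 | 2 | 3 | 3 | 3 | 4 | 5
  0 | 0 | 1 | 2 | 2 | 3 | 4 | 4 | 4 | 5 | 6
  0 | 1 | 2 | 3 | 3 | 4 | 5 | 5 | 5 | 6 | 7
  0 | 1 | 2 | 3 | 4 | 5 | 6 | 6 | 6 | 7 | 8
  1 | 2 | 3 | 4 | 5 | 6 | 7 | 7 | 7 | 8 | 9
  1 | 2 | 3 | 4 | 5 | 6 | 7 | 7 | 8 | 9 | 10
  1 | 2 | 3 | 4 | 5 | 6 | 7 | 8 | 9 | 10 | 11

second differences of R give the permutation w = (10, 7, 11, 3, 6, 4, 2, 5, 1, 9, 8).

Rothe diagram D(w) (34 cells), 7 SE-corners (essential conditions):

[(1, 9, 0), (3, 6, 0), (3, 9, 1), (5, 5, 1), (6, 2, 0), (8, 1, 0), (10, 8, 7)]


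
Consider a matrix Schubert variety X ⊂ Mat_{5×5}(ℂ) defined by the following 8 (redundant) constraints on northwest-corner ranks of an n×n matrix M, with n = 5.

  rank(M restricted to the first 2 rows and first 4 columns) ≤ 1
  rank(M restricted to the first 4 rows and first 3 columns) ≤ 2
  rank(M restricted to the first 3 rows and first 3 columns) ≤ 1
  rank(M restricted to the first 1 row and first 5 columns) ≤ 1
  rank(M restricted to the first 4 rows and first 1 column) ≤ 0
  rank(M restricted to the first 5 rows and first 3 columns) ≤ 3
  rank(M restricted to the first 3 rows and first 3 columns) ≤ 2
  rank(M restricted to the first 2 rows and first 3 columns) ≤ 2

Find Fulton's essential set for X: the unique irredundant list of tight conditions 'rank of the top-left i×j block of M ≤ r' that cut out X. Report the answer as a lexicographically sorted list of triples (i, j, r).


Rank table r_w(5×5) implied by the 8 constraints:

  0 1 1 1 1
  0 1 1 1 2
  0 1 1 2 3
  0 1 2 3 4
  1 2 3 4 5

reading off 1-entries of Δ²R: w = (2, 5, 4, 3, 1).

D(w) has 7 cells with 3 SE-corners; essential set:

[(2, 4, 1), (3, 3, 1), (4, 1, 0)]


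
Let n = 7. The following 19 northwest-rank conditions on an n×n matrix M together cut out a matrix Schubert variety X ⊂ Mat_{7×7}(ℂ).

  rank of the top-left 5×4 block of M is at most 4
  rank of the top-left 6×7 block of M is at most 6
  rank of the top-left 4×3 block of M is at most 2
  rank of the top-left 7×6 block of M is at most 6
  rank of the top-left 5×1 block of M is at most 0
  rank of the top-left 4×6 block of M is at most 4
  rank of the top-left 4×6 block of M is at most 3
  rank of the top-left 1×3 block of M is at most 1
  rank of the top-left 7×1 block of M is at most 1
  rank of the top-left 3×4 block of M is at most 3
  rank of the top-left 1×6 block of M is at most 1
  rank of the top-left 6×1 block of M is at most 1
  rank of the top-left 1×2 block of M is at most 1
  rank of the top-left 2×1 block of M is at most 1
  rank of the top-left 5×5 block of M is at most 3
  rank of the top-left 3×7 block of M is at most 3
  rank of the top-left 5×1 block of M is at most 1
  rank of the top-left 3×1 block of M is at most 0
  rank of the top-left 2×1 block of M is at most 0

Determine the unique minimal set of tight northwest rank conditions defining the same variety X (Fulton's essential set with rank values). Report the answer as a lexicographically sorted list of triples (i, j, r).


Rank table r_w(7×7) implied by the 19 constraints:

  row 1: 0, 1, 1, 1, 1, 1, 1
  row 2: 0, 1, 2, 2, 2, 2, 2
  row 3: 0, 1, 2, 3, 3, 3, 3
  row 4: 0, 1, 2, 3, 3, 3, 4
  row 5: 0, 1, 2, 3, 3, 4, 5
  row 6: 1, 2, 3, 4, 4, 5, 6
  row 7: 1, 2, 3, 4, 5, 6, 7

so w = (2, 3, 4, 7, 6, 1, 5).

|D(w)|=8, |Ess(w)|=3:

[(4, 6, 3), (5, 1, 0), (5, 5, 3)]


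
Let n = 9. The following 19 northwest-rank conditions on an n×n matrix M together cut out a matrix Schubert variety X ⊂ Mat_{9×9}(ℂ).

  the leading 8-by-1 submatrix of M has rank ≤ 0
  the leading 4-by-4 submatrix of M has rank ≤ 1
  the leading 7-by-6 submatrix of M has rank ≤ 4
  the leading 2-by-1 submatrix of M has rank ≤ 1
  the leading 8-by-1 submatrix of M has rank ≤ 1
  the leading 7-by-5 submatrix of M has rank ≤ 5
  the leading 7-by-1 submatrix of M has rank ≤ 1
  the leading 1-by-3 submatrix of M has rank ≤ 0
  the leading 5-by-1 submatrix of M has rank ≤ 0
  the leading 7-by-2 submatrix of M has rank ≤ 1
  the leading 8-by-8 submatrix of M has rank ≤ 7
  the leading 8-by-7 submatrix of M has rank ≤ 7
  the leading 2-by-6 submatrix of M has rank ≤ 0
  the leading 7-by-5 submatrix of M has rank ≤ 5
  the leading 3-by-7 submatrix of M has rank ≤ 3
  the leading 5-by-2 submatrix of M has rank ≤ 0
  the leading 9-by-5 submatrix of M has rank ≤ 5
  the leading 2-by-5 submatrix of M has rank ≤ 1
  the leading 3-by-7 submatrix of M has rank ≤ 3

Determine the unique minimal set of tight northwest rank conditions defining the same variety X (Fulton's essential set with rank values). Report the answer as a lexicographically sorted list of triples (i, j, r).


Rank table r_w(9×9) implied by the 19 constraints:

  i=1: 0 | 0 | 0 | 0 | 0 | 0 | 1 | 1 | 1
  i=2: 0 | 0 | 0 | 0 | 0 | 0 | 1 | 2 | 2
  i=3: 0 | 0 | 1 | 1 | 1 | 1 | 2 | 3 | 3
  i=4: 0 | 0 | 1 | 1 | 2 | 2 | 3 | 4 | 4
  i=5: 0 | 0 | 1 | 2 | 3 | 3 | 4 | 5 | 5
  i=6: 0 | 1 | 2 | 3 | 4 | 4 | 5 | 6 | 6
  i=7: 0 | 1 | 2 | 3 | 4 | 4 | 5 | 6 | 7
  i=8: 0 | 1 | 2 | 3 | 4 | 5 | 6 | 7 | 8
  i=9: 1 | 2 | 3 | 4 | 5 | 6 | 7 | 8 | 9

so w = (7, 8, 3, 5, 4, 2, 9, 6, 1).

ℓ(w)=23; the 5 essential cells (i,j,r):

[(2, 6, 0), (4, 4, 1), (5, 2, 0), (7, 6, 4), (8, 1, 0)]


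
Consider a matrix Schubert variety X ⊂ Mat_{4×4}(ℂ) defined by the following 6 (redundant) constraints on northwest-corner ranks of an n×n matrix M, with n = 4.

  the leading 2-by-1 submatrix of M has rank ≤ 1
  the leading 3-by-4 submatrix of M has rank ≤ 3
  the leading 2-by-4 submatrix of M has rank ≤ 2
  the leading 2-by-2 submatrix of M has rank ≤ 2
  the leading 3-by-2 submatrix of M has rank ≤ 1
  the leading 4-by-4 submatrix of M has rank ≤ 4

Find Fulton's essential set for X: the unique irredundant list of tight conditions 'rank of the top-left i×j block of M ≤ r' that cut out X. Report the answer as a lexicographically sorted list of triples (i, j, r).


Rank table r_w(4×4) implied by the 6 constraints:

  row 1: 1, 1, 1, 1
  row 2: 1, 1, 2, 2
  row 3: 1, 1, 2, 3
  row 4: 1, 2, 3, 4

second differences of R give the permutation w = (1, 3, 4, 2).

Rothe diagram D(w) (2 cells), 1 SE-corner (essential condition):

[(3, 2, 1)]


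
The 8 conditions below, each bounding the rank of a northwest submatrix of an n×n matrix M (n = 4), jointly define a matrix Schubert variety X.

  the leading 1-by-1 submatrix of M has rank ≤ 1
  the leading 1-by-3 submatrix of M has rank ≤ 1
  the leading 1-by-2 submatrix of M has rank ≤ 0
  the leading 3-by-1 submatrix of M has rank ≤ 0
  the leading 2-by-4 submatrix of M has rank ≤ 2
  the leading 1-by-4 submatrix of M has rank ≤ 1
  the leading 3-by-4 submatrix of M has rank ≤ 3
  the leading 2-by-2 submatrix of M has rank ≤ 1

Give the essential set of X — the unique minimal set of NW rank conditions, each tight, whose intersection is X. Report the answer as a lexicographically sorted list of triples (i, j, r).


Computing R[i][j] = min implied NW-rank bound (n=4, 8 conditions):

  row 1: 0, 0, 1, 1
  row 2: 0, 1, 2, 2
  row 3: 0, 1, 2, 3
  row 4: 1, 2, 3, 4

so w = (3, 2, 4, 1).

2 SE-corners of the 4-cell Rothe diagram give Ess(w):

[(1, 2, 0), (3, 1, 0)]


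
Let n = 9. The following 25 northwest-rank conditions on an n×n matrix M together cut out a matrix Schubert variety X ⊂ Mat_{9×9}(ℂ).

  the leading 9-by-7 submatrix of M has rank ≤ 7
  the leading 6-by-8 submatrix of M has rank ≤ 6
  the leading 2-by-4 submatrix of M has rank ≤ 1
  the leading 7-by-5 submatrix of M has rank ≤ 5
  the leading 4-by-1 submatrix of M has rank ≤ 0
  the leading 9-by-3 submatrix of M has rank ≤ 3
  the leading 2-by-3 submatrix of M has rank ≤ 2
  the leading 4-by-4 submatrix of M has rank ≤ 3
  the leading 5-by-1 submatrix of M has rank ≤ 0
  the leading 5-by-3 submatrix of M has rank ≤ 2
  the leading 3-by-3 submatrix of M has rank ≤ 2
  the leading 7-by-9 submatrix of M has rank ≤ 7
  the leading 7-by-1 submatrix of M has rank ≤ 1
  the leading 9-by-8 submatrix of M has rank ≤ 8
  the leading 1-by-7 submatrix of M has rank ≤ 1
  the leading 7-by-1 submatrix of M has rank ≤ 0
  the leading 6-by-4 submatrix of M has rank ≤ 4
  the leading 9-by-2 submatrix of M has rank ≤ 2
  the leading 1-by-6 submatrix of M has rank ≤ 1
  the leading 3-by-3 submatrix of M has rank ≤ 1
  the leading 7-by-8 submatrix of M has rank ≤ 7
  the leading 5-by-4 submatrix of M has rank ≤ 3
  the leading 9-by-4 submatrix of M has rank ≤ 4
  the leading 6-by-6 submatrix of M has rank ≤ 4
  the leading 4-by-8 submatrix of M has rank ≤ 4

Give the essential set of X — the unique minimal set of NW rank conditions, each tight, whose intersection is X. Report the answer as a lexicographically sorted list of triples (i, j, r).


Rank table r_w(9×9) implied by the 25 constraints:

  row 1: 0, 1, 1, 1, 1, 1, 1, 1, 1
  row 2: 0, 1, 1, 1, 2, 2, 2, 2, 2
  row 3: 0, 1, 1, 2, 3, 3, 3, 3, 3
  row 4: 0, 1, 2, 3, 4, 4, 4, 4, 4
  row 5: 0, 1, 2, 3, 4, 4, 5, 5, 5
  row 6: 0, 1, 2, 3, 4, 4, 5, 6, 6
  row 7: 0, 1, 2, 3, 4, 5, 6, 7, 7
  row 8: 1, 2, 3, 4, 5, 6, 7, 8, 8
  row 9: 1, 2, 3, 4, 5, 6, 7, 8, 9

hence w(1..9) = (2, 5, 4, 3, 7, 8, 6, 1, 9).

|D(w)|=12, |Ess(w)|=4:

[(2, 4, 1), (3, 3, 1), (6, 6, 4), (7, 1, 0)]


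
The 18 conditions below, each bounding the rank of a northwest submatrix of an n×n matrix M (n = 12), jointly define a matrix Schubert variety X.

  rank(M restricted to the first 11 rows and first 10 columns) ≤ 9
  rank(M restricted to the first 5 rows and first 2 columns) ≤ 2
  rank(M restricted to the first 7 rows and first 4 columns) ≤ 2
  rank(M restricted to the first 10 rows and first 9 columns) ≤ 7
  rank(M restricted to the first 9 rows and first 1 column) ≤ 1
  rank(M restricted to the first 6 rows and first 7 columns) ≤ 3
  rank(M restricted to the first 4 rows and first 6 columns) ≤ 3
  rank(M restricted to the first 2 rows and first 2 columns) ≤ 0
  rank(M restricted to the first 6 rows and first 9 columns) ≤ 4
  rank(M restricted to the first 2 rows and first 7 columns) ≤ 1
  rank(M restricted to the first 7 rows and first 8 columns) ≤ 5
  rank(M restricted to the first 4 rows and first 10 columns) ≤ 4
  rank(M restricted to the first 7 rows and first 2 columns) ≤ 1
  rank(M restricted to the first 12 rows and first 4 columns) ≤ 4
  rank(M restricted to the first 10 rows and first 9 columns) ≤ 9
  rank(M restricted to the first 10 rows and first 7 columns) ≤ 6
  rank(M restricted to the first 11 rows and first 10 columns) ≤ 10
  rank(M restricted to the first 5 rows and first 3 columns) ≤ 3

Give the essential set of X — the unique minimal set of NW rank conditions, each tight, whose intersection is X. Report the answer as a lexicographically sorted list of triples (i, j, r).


Reconstructing r_w from the 18 given conditions:

  row 1: 0  0  1  1  1  1  1  1  1  1  1  1
  row 2: 0  0  1  1  1  1  1  2  2  2  2  2
  row 3: 1  1  2  2  2  2  2  3  3  3  3  3
  row 4: 1  1  2  2  3  3  3  4  4  4  4  4
  row 5: 1  1  2  2  3  3  3  4  4  5  5  5
  row 6: 1  1  2  2  3  3  3  4  4  5  6  6
  row 7: 1  1  2  2  3  4  4  5  5  6  7  7
  row 8: 1  2  3  3  4  5  5  6  6  7  8  8
  row 9: 1  2  3  4  5  6  6  7  7  8  9  9
  row 10: 1  2  3  4  5  6  6  7  7  8  9  10
  row 11: 1  2  3  4  5  6  7  8  8  9  10  11
  row 12: 1  2  3  4  5  6  7  8  9  10  11  12

the unique w with this rank table is (3, 8, 1, 5, 10, 11, 6, 2, 4, 12, 7, 9).

Rothe diagram D(w) (24 cells), 8 SE-corners (essential conditions):

[(2, 2, 0), (2, 7, 1), (6, 7, 3), (6, 9, 4), (7, 2, 1), (7, 4, 2), (10, 7, 6), (10, 9, 7)]
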